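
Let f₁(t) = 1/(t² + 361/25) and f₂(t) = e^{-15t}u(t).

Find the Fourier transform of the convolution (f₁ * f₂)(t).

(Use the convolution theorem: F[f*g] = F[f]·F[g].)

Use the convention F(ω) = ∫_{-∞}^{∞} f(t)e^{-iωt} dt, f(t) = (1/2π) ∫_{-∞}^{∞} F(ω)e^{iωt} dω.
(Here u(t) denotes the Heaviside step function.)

F[f₁*f₂](ω) = \frac{5 \pi e^{- \frac{19 \left|{\omega}\right|}{5}}}{19 \left(i \omega + 15\right)}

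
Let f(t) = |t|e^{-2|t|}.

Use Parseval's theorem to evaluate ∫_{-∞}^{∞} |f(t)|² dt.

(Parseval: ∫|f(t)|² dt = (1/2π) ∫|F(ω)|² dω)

∫|f(t)|² dt = \frac{1}{16}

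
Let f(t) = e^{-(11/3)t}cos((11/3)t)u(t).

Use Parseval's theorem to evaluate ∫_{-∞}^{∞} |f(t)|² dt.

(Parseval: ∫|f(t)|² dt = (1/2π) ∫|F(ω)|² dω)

∫|f(t)|² dt = \frac{9}{88}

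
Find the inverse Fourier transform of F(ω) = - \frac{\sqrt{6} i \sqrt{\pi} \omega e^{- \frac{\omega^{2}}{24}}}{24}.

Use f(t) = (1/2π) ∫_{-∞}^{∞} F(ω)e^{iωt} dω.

f(t) = 3 t e^{- 6 t^{2}}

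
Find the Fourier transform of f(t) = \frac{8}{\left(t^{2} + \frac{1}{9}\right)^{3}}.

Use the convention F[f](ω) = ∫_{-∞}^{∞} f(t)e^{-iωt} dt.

F(ω) = 27 \pi \left(\omega^{2} + 9 \left|{\omega}\right| + 27\right) e^{- \frac{\left|{\omega}\right|}{3}}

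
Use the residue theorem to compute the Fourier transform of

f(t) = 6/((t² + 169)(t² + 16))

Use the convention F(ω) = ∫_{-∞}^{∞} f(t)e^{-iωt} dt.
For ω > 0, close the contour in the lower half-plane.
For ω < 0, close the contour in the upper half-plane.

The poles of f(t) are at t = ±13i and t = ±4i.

Let g(z) = f(z)e^{-iωz}; for large |z| the factor e^{-iωz} decays in the lower half-plane when ω > 0 and in the upper half-plane when ω < 0.

Case ω > 0 (lower half-plane, clockwise contour ⇒ F(ω) = -2πi·ΣRes):
  Res_{z = - 13 i} g(z) = - \frac{i e^{- 13 \omega}}{663}
  Res_{z = - 4 i} g(z) = \frac{i e^{- 4 \omega}}{204}
  F(ω) = -2πi·ΣRes = \frac{\pi \left(13 e^{9 \omega} - 4\right) e^{- 13 \omega}}{1326}

Case ω < 0 (upper half-plane, counterclockwise contour ⇒ F(ω) = +2πi·ΣRes):
  Res_{z = 13 i} g(z) = \frac{i e^{13 \omega}}{663}
  Res_{z = 4 i} g(z) = - \frac{i e^{4 \omega}}{204}
  F(ω) = 2πi·ΣRes = \frac{\pi \left(13 - 4 e^{9 \omega}\right) e^{4 \omega}}{1326}

Both cases combine into a single formula in |ω|:

F(ω) = \frac{\pi \left(13 e^{9 \left|{\omega}\right|} - 4\right) e^{- 13 \left|{\omega}\right|}}{1326}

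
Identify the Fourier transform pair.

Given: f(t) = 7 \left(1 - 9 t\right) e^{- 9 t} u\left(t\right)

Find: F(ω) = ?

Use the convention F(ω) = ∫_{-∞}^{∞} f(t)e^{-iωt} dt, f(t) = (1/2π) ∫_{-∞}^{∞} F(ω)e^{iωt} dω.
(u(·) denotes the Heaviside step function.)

F(ω) = \frac{7 i \omega}{- \omega^{2} + 18 i \omega + 81}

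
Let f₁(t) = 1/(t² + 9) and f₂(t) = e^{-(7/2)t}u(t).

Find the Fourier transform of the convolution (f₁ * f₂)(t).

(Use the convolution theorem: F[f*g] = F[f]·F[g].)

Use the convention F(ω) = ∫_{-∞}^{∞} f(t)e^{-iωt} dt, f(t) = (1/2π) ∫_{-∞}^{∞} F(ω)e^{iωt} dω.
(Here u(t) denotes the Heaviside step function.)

F[f₁*f₂](ω) = \frac{2 \pi e^{- 3 \left|{\omega}\right|}}{3 \left(2 i \omega + 7\right)}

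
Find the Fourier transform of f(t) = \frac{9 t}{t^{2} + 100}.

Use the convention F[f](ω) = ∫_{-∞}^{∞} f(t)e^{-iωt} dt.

F(ω) = - 9 i \pi e^{- 10 \left|{\omega}\right|} \operatorname{sign}{\left(\omega \right)}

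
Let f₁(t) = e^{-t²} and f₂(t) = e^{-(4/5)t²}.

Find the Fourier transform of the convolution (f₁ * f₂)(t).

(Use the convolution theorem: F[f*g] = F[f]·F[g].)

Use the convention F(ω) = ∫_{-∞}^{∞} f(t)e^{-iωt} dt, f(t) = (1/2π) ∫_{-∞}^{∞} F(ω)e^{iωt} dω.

F[f₁*f₂](ω) = \frac{\sqrt{5} \pi e^{- \frac{9 \omega^{2}}{16}}}{2}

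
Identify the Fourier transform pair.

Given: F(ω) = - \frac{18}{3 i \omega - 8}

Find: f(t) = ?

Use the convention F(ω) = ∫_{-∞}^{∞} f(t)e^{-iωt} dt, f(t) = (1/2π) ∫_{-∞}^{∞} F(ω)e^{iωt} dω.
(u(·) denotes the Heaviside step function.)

f(t) = 6 e^{\frac{8 t}{3}} u\left(- t\right)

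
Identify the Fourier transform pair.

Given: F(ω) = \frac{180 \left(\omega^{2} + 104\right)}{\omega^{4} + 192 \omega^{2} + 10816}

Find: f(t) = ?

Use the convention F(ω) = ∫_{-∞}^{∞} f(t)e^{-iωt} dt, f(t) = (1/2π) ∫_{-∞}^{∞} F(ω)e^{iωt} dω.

f(t) = 9 e^{- 10 \left|{t}\right|} \cos{\left(2 \left|{t}\right| \right)}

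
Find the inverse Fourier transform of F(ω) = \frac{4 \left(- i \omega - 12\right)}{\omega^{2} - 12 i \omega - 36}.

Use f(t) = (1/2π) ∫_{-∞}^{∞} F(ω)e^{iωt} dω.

f(t) = 4 \left(6 t + 1\right) e^{- 6 t} u\left(t\right)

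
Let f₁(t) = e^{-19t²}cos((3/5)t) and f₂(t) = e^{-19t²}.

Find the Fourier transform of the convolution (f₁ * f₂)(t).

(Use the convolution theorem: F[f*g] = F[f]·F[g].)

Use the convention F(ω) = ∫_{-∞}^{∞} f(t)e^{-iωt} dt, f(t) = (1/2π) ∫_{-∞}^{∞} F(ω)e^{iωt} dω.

F[f₁*f₂](ω) = \frac{\pi \left(e^{\frac{3 \omega}{95}} + 1\right) e^{- \frac{\omega^{2}}{38} - \frac{3 \omega}{190} - \frac{9}{1900}}}{38}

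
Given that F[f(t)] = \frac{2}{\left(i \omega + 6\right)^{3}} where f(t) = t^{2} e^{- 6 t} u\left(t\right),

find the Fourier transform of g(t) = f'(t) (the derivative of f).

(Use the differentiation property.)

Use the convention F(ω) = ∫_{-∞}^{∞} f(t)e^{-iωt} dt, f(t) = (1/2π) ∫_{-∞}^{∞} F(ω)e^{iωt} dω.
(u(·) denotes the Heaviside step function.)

F[g](ω) = \frac{2 i \omega}{\left(i \omega + 6\right)^{3}}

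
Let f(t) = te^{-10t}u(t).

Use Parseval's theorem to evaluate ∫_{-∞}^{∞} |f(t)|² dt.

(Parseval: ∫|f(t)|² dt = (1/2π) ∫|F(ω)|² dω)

∫|f(t)|² dt = \frac{1}{4000}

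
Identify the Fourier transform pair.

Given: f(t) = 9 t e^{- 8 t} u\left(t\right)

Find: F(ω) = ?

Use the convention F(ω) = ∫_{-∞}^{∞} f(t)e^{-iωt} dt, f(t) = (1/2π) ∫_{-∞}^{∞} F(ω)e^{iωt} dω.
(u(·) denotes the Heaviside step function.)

F(ω) = \frac{9}{\left(i \omega + 8\right)^{2}}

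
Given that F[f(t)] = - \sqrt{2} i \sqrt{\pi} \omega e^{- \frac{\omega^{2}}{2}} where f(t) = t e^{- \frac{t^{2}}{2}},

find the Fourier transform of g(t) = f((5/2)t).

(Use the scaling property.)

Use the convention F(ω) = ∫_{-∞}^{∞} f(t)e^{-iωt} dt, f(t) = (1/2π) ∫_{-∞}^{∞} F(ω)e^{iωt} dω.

F[g](ω) = - \frac{4 \sqrt{2} i \sqrt{\pi} \omega e^{- \frac{2 \omega^{2}}{25}}}{25}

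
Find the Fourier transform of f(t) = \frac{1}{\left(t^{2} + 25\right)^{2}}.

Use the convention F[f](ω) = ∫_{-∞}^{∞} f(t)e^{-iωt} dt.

F(ω) = \frac{\pi \left(5 \left|{\omega}\right| + 1\right) e^{- 5 \left|{\omega}\right|}}{250}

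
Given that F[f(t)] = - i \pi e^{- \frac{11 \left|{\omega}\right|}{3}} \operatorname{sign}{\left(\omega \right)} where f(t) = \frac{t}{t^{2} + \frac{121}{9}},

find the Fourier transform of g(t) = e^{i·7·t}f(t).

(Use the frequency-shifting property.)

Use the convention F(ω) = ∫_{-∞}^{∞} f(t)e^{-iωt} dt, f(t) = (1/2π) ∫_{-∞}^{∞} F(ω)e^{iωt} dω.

F[g](ω) = - i \pi e^{- \frac{11 \left|{\omega - 7}\right|}{3}} \operatorname{sign}{\left(\omega - 7 \right)}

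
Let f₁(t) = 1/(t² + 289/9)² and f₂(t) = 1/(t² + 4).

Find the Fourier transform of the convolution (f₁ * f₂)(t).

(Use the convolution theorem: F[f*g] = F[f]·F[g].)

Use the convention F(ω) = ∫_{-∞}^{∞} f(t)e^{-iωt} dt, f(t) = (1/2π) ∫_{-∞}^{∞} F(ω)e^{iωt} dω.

F[f₁*f₂](ω) = \frac{9 \pi^{2} \left(17 \left|{\omega}\right| + 3\right) e^{- \frac{23 \left|{\omega}\right|}{3}}}{19652}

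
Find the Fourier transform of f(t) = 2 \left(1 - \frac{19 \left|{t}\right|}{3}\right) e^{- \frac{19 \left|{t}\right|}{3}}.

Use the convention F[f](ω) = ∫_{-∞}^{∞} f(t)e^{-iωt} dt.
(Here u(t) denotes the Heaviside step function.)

F(ω) = \frac{4104 \omega^{2}}{\left(9 \omega^{2} + 361\right)^{2}}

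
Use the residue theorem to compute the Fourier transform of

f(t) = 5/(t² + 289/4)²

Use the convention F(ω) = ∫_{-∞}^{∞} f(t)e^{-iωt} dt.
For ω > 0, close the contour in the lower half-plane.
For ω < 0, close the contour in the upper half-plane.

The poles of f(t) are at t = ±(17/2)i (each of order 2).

Let g(z) = f(z)e^{-iωz}; for large |z| the factor e^{-iωz} decays in the lower half-plane when ω > 0 and in the upper half-plane when ω < 0.

Case ω > 0 (lower half-plane, clockwise contour ⇒ F(ω) = -2πi·ΣRes):
  Res_{z = - \frac{17 i}{2}} g(z) = \frac{5 i \left(17 \omega + 2\right) e^{- \frac{17 \omega}{2}}}{4913} (pole of order 2)
  F(ω) = -2πi·ΣRes = \frac{10 \pi \left(17 \omega + 2\right) e^{- \frac{17 \omega}{2}}}{4913}

Case ω < 0 (upper half-plane, counterclockwise contour ⇒ F(ω) = +2πi·ΣRes):
  Res_{z = \frac{17 i}{2}} g(z) = \frac{5 i \left(17 \omega - 2\right) e^{\frac{17 \omega}{2}}}{4913} (pole of order 2)
  F(ω) = 2πi·ΣRes = \frac{10 \pi \left(2 - 17 \omega\right) e^{\frac{17 \omega}{2}}}{4913}

Both cases combine into a single formula in |ω|:

F(ω) = \frac{10 \pi \left(17 \left|{\omega}\right| + 2\right) e^{- \frac{17 \left|{\omega}\right|}{2}}}{4913}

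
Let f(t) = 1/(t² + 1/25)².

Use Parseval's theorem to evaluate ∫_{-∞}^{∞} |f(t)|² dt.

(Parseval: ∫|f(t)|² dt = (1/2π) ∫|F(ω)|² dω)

∫|f(t)|² dt = \frac{390625 \pi}{16}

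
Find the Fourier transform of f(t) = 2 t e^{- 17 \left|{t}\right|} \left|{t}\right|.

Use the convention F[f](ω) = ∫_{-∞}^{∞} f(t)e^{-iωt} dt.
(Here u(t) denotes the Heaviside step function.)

F(ω) = \frac{8 i \omega \left(\omega^{2} - 867\right)}{\left(\omega^{2} + 289\right)^{3}}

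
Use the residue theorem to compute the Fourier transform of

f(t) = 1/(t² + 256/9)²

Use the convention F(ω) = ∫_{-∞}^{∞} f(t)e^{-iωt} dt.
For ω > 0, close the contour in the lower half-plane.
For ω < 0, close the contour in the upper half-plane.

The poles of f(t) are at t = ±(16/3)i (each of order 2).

Let g(z) = f(z)e^{-iωz}; for large |z| the factor e^{-iωz} decays in the lower half-plane when ω > 0 and in the upper half-plane when ω < 0.

Case ω > 0 (lower half-plane, clockwise contour ⇒ F(ω) = -2πi·ΣRes):
  Res_{z = - \frac{16 i}{3}} g(z) = \frac{9 i \left(16 \omega + 3\right) e^{- \frac{16 \omega}{3}}}{16384} (pole of order 2)
  F(ω) = -2πi·ΣRes = \frac{9 \pi \left(16 \omega + 3\right) e^{- \frac{16 \omega}{3}}}{8192}

Case ω < 0 (upper half-plane, counterclockwise contour ⇒ F(ω) = +2πi·ΣRes):
  Res_{z = \frac{16 i}{3}} g(z) = \frac{9 i \left(16 \omega - 3\right) e^{\frac{16 \omega}{3}}}{16384} (pole of order 2)
  F(ω) = 2πi·ΣRes = \frac{9 \pi \left(3 - 16 \omega\right) e^{\frac{16 \omega}{3}}}{8192}

Both cases combine into a single formula in |ω|:

F(ω) = \frac{9 \pi \left(16 \left|{\omega}\right| + 3\right) e^{- \frac{16 \left|{\omega}\right|}{3}}}{8192}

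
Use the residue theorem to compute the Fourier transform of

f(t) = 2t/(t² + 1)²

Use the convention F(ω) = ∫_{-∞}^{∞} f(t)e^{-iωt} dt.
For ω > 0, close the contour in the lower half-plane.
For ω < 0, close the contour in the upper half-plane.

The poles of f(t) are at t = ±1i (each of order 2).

Let g(z) = f(z)e^{-iωz}; for large |z| the factor e^{-iωz} decays in the lower half-plane when ω > 0 and in the upper half-plane when ω < 0.

Case ω > 0 (lower half-plane, clockwise contour ⇒ F(ω) = -2πi·ΣRes):
  Res_{z = - i} g(z) = \frac{\omega e^{- \omega}}{2} (pole of order 2)
  F(ω) = -2πi·ΣRes = - i \pi \omega e^{- \omega}

Case ω < 0 (upper half-plane, counterclockwise contour ⇒ F(ω) = +2πi·ΣRes):
  Res_{z = i} g(z) = - \frac{\omega e^{\omega}}{2} (pole of order 2)
  F(ω) = 2πi·ΣRes = - i \pi \omega e^{\omega}

Both cases combine into a single formula in |ω|:

F(ω) = - i \pi \omega e^{- \left|{\omega}\right|}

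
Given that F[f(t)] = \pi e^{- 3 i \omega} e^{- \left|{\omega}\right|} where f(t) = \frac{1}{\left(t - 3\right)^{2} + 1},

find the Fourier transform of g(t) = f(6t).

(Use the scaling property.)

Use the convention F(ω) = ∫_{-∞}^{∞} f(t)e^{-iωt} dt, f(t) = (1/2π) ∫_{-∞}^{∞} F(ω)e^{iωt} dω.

F[g](ω) = \frac{\pi e^{- \frac{i \omega}{2} - \frac{\left|{\omega}\right|}{6}}}{6}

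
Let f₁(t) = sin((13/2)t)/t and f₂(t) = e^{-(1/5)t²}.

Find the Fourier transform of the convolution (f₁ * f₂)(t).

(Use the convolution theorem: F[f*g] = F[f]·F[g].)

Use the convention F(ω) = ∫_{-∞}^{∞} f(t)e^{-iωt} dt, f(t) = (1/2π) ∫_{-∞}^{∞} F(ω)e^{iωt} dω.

F[f₁*f₂](ω) = \begin{cases} \sqrt{5} \pi^{\frac{3}{2}} e^{- \frac{5 \omega^{2}}{4}} & \text{for}\: \omega > - \frac{13}{2} \wedge \omega < \frac{13}{2} \\0 & \text{otherwise} \end{cases}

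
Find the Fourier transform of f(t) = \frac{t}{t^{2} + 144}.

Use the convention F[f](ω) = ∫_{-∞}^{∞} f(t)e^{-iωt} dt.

F(ω) = - i \pi e^{- 12 \left|{\omega}\right|} \operatorname{sign}{\left(\omega \right)}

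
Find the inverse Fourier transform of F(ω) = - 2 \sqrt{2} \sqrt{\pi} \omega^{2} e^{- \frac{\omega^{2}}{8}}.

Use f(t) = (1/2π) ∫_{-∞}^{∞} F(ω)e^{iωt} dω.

f(t) = 8 \left(8 t^{2} - 2\right) e^{- 2 t^{2}}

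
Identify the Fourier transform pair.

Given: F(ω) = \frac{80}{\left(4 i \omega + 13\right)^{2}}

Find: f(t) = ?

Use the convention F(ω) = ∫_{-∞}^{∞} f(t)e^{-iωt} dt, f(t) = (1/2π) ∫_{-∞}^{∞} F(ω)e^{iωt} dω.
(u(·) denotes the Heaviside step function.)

f(t) = 5 t e^{- \frac{13 t}{4}} u\left(t\right)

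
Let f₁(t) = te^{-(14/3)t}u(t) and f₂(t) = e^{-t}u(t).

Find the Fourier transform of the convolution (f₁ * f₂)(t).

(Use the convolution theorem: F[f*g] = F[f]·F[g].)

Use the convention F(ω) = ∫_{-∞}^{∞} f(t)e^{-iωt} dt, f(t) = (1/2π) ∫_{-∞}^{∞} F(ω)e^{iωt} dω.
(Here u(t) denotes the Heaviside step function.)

F[f₁*f₂](ω) = \frac{9}{\left(i \omega + 1\right) \left(3 i \omega + 14\right)^{2}}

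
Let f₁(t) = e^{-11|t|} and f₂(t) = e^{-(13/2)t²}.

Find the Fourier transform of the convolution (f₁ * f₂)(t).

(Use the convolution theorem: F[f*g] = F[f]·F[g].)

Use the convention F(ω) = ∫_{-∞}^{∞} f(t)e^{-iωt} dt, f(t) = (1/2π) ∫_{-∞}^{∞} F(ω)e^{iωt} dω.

F[f₁*f₂](ω) = \frac{22 \sqrt{26} \sqrt{\pi} e^{- \frac{\omega^{2}}{26}}}{13 \left(\omega^{2} + 121\right)}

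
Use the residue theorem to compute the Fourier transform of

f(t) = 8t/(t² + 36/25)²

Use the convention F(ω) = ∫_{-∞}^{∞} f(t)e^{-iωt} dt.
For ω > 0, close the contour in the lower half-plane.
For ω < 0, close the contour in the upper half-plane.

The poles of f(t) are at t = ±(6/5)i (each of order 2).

Let g(z) = f(z)e^{-iωz}; for large |z| the factor e^{-iωz} decays in the lower half-plane when ω > 0 and in the upper half-plane when ω < 0.

Case ω > 0 (lower half-plane, clockwise contour ⇒ F(ω) = -2πi·ΣRes):
  Res_{z = - \frac{6 i}{5}} g(z) = \frac{5 \omega e^{- \frac{6 \omega}{5}}}{3} (pole of order 2)
  F(ω) = -2πi·ΣRes = - \frac{10 i \pi \omega e^{- \frac{6 \omega}{5}}}{3}

Case ω < 0 (upper half-plane, counterclockwise contour ⇒ F(ω) = +2πi·ΣRes):
  Res_{z = \frac{6 i}{5}} g(z) = - \frac{5 \omega e^{\frac{6 \omega}{5}}}{3} (pole of order 2)
  F(ω) = 2πi·ΣRes = - \frac{10 i \pi \omega e^{\frac{6 \omega}{5}}}{3}

Both cases combine into a single formula in |ω|:

F(ω) = - \frac{10 i \pi \omega e^{- \frac{6 \left|{\omega}\right|}{5}}}{3}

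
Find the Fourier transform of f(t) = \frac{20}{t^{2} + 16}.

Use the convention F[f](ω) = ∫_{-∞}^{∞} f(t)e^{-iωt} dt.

F(ω) = 5 \pi e^{- 4 \left|{\omega}\right|}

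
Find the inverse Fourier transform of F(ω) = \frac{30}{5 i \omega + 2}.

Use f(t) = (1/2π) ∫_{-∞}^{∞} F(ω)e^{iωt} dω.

f(t) = 6 e^{- \frac{2 t}{5}} u\left(t\right)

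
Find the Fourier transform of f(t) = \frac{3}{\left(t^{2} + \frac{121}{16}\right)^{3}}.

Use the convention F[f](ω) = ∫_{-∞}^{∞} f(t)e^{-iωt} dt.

F(ω) = \frac{24 \pi \left(121 \omega^{2} + 132 \left|{\omega}\right| + 48\right) e^{- \frac{11 \left|{\omega}\right|}{4}}}{161051}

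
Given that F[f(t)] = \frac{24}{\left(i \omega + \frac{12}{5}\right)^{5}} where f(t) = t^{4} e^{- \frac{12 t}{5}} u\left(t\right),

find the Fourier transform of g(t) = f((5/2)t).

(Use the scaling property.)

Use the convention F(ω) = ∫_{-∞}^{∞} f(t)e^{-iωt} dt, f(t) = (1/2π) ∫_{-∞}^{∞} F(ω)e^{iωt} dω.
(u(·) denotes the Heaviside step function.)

F[g](ω) = \frac{1875}{2 \left(i \omega + 6\right)^{5}}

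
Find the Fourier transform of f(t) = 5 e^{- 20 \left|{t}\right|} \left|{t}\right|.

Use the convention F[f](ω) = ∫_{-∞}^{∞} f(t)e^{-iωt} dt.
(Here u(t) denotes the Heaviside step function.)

F(ω) = \frac{10 \left(400 - \omega^{2}\right)}{\left(\omega^{2} + 400\right)^{2}}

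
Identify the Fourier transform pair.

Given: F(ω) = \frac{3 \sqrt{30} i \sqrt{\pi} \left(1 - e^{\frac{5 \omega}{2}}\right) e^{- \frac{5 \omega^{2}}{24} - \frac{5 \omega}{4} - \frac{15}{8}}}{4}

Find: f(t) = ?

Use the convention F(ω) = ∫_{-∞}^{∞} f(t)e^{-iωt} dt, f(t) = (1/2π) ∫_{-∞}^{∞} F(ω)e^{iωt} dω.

f(t) = 9 e^{- \frac{6 t^{2}}{5}} \sin{\left(3 t \right)}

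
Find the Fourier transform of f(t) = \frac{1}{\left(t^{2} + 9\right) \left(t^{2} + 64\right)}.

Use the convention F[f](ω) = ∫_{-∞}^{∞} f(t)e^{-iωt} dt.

F(ω) = \frac{\pi \left(8 e^{5 \left|{\omega}\right|} - 3\right) e^{- 8 \left|{\omega}\right|}}{1320}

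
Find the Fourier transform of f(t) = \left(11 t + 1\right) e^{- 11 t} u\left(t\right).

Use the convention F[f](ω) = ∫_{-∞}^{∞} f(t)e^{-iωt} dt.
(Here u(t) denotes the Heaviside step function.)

F(ω) = \frac{- i \omega - 22}{\omega^{2} - 22 i \omega - 121}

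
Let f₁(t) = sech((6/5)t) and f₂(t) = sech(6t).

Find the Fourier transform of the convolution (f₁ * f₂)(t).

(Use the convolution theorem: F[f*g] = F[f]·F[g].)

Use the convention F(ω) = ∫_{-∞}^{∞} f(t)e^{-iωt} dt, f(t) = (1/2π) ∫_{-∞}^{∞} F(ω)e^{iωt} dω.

F[f₁*f₂](ω) = \frac{5 \pi^{2}}{18 \left(\cosh{\left(\frac{\pi \omega}{3} \right)} + \cosh{\left(\frac{\pi \omega}{2} \right)}\right)}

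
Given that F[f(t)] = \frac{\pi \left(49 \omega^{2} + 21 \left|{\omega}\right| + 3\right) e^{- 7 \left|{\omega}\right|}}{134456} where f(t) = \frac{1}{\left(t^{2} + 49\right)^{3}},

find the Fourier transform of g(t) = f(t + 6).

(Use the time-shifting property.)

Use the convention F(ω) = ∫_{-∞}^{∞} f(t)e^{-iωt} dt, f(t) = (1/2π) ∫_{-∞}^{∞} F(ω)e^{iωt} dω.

F[g](ω) = \frac{\pi \left(49 \omega^{2} + 21 \left|{\omega}\right| + 3\right) e^{6 i \omega - 7 \left|{\omega}\right|}}{134456}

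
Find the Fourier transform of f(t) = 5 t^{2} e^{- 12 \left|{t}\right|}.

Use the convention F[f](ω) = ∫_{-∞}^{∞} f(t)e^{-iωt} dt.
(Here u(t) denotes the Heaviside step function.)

F(ω) = \frac{720 \left(48 - \omega^{2}\right)}{\left(\omega^{2} + 144\right)^{3}}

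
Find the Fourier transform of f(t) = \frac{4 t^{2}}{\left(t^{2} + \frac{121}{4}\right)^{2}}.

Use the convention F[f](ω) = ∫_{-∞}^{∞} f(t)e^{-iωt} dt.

F(ω) = \frac{2 \pi \left(2 - 11 \left|{\omega}\right|\right) e^{- \frac{11 \left|{\omega}\right|}{2}}}{11}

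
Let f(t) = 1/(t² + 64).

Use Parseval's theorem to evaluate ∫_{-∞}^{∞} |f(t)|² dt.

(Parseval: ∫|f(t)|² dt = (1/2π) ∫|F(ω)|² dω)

∫|f(t)|² dt = \frac{\pi}{1024}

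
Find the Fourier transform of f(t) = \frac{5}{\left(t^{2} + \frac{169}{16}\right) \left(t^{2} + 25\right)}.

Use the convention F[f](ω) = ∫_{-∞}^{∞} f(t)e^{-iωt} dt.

F(ω) = - \frac{16 \pi e^{- 5 \left|{\omega}\right|}}{231} + \frac{320 \pi e^{- \frac{13 \left|{\omega}\right|}{4}}}{3003}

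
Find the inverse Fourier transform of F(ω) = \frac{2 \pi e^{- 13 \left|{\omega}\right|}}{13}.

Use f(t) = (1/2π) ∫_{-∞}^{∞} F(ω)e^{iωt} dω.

f(t) = \frac{2}{t^{2} + 169}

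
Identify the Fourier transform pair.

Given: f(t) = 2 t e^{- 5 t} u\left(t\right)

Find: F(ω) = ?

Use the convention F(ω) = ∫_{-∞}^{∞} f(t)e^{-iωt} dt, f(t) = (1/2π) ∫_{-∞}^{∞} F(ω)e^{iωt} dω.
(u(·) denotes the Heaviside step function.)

F(ω) = \frac{2}{\left(i \omega + 5\right)^{2}}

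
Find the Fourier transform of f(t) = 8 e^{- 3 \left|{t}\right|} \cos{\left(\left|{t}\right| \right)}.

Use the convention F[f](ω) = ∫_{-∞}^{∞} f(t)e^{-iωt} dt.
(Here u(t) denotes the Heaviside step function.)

F(ω) = \frac{48 \left(\omega^{2} + 10\right)}{\omega^{4} + 16 \omega^{2} + 100}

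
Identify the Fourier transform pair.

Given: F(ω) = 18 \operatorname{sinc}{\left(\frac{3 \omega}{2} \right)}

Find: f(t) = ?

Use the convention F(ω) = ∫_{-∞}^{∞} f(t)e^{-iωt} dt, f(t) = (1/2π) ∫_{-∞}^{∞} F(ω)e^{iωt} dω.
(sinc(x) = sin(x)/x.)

f(t) = 6 \left(\begin{cases} 1 & \text{for}\: \left|{t}\right| < \frac{3}{2} \\0 & \text{otherwise} \end{cases}\right)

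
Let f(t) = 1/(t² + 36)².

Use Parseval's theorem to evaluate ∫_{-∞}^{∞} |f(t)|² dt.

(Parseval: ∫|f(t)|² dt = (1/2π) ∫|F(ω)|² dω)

∫|f(t)|² dt = \frac{5 \pi}{4478976}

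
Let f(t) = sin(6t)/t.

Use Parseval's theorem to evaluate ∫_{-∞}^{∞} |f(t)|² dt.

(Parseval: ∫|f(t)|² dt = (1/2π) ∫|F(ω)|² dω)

∫|f(t)|² dt = 6 \pi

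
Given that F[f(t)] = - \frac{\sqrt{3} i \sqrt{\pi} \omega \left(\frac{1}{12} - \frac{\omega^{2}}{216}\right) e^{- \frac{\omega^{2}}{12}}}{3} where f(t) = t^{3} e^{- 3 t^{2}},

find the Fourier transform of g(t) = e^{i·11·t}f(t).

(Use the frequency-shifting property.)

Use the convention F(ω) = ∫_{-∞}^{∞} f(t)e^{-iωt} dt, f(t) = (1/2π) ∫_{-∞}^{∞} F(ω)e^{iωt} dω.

F[g](ω) = \frac{\sqrt{3} i \sqrt{\pi} \left(\omega - 11\right) \left(\left(\omega - 11\right)^{2} - 18\right) e^{- \frac{\left(\omega - 11\right)^{2}}{12}}}{648}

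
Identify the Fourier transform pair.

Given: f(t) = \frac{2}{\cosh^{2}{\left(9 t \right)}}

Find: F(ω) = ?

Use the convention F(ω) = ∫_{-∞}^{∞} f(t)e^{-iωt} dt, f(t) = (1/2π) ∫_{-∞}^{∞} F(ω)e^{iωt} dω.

F(ω) = \frac{2 \pi \omega}{81 \sinh{\left(\frac{\pi \omega}{18} \right)}}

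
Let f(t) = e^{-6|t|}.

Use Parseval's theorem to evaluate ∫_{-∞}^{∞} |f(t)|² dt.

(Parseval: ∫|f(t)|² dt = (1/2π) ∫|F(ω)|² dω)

∫|f(t)|² dt = \frac{1}{6}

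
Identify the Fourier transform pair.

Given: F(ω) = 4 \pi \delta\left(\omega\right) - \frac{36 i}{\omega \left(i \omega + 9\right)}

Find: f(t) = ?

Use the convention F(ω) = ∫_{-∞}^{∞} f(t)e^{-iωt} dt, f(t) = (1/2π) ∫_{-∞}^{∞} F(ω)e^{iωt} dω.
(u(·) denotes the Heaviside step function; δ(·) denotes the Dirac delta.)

f(t) = 4 \left(1 - e^{- 9 t}\right) u\left(t\right)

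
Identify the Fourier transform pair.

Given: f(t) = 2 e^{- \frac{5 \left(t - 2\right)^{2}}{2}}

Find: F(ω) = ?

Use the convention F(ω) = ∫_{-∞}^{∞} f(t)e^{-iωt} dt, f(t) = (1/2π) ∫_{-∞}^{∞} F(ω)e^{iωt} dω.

F(ω) = \frac{2 \sqrt{10} \sqrt{\pi} e^{- \frac{\omega \left(\omega + 20 i\right)}{10}}}{5}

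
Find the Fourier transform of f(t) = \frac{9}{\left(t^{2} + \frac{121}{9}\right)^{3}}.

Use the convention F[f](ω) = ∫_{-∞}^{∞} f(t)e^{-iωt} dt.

F(ω) = \frac{243 \pi \left(121 \omega^{2} + 99 \left|{\omega}\right| + 27\right) e^{- \frac{11 \left|{\omega}\right|}{3}}}{1288408}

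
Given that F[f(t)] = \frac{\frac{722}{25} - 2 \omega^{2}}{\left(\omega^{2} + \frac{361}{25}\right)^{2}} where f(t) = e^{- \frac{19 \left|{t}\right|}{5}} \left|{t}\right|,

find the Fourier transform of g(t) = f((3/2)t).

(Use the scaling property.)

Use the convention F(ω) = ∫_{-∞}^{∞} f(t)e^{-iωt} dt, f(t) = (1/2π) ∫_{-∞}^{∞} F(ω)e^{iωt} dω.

F[g](ω) = \frac{300 \left(3249 - 100 \omega^{2}\right)}{\left(100 \omega^{2} + 3249\right)^{2}}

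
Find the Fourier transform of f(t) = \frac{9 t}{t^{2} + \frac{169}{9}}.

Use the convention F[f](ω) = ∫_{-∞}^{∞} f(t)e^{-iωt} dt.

F(ω) = - 9 i \pi e^{- \frac{13 \left|{\omega}\right|}{3}} \operatorname{sign}{\left(\omega \right)}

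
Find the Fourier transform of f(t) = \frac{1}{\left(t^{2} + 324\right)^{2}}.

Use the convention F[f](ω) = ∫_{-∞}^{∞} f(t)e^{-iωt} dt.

F(ω) = \frac{\pi \left(18 \left|{\omega}\right| + 1\right) e^{- 18 \left|{\omega}\right|}}{11664}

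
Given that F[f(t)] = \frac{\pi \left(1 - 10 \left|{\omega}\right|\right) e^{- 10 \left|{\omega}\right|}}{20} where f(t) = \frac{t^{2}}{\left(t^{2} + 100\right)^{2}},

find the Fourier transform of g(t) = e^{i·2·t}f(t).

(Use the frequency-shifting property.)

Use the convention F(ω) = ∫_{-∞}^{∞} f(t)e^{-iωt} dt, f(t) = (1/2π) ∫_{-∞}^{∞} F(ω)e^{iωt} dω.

F[g](ω) = \frac{\pi \left(1 - 10 \left|{\omega - 2}\right|\right) e^{- 10 \left|{\omega - 2}\right|}}{20}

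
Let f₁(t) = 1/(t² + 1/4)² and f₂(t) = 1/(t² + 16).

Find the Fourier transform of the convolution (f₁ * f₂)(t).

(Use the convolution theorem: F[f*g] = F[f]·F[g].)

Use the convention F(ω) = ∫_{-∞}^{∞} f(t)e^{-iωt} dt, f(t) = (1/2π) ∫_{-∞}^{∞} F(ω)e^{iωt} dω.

F[f₁*f₂](ω) = \frac{\pi^{2} \left(\left|{\omega}\right| + 2\right) e^{- \frac{9 \left|{\omega}\right|}{2}}}{2}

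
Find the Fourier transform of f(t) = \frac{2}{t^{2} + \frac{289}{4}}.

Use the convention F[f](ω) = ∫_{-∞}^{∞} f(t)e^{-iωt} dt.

F(ω) = \frac{4 \pi e^{- \frac{17 \left|{\omega}\right|}{2}}}{17}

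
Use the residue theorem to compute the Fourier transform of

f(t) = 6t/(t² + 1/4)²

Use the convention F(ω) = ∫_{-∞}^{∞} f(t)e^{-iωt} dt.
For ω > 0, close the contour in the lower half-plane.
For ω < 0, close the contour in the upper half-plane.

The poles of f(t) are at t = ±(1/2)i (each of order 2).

Let g(z) = f(z)e^{-iωz}; for large |z| the factor e^{-iωz} decays in the lower half-plane when ω > 0 and in the upper half-plane when ω < 0.

Case ω > 0 (lower half-plane, clockwise contour ⇒ F(ω) = -2πi·ΣRes):
  Res_{z = - \frac{i}{2}} g(z) = 3 \omega e^{- \frac{\omega}{2}} (pole of order 2)
  F(ω) = -2πi·ΣRes = - 6 i \pi \omega e^{- \frac{\omega}{2}}

Case ω < 0 (upper half-plane, counterclockwise contour ⇒ F(ω) = +2πi·ΣRes):
  Res_{z = \frac{i}{2}} g(z) = - 3 \omega e^{\frac{\omega}{2}} (pole of order 2)
  F(ω) = 2πi·ΣRes = - 6 i \pi \omega e^{\frac{\omega}{2}}

Both cases combine into a single formula in |ω|:

F(ω) = - 6 i \pi \omega e^{- \frac{\left|{\omega}\right|}{2}}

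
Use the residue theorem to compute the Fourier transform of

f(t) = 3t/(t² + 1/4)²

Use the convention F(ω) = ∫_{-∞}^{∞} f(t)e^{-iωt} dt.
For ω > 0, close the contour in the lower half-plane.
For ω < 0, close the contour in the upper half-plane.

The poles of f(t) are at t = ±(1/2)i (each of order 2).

Let g(z) = f(z)e^{-iωz}; for large |z| the factor e^{-iωz} decays in the lower half-plane when ω > 0 and in the upper half-plane when ω < 0.

Case ω > 0 (lower half-plane, clockwise contour ⇒ F(ω) = -2πi·ΣRes):
  Res_{z = - \frac{i}{2}} g(z) = \frac{3 \omega e^{- \frac{\omega}{2}}}{2} (pole of order 2)
  F(ω) = -2πi·ΣRes = - 3 i \pi \omega e^{- \frac{\omega}{2}}

Case ω < 0 (upper half-plane, counterclockwise contour ⇒ F(ω) = +2πi·ΣRes):
  Res_{z = \frac{i}{2}} g(z) = - \frac{3 \omega e^{\frac{\omega}{2}}}{2} (pole of order 2)
  F(ω) = 2πi·ΣRes = - 3 i \pi \omega e^{\frac{\omega}{2}}

Both cases combine into a single formula in |ω|:

F(ω) = - 3 i \pi \omega e^{- \frac{\left|{\omega}\right|}{2}}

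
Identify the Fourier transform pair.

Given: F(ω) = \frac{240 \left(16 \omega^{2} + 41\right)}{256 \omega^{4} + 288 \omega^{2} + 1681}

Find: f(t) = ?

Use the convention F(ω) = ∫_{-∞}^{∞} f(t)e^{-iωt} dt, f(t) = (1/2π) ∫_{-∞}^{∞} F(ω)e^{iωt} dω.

f(t) = 6 e^{- \frac{5 \left|{t}\right|}{4}} \cos{\left(\left|{t}\right| \right)}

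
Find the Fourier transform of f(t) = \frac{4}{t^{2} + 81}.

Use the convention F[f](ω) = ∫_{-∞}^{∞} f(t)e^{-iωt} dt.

F(ω) = \frac{4 \pi e^{- 9 \left|{\omega}\right|}}{9}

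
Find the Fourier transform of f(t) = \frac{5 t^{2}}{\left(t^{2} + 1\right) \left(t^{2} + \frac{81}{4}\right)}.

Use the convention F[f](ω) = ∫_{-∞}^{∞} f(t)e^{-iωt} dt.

F(ω) = - \frac{20 \pi e^{- \left|{\omega}\right|}}{77} + \frac{90 \pi e^{- \frac{9 \left|{\omega}\right|}{2}}}{77}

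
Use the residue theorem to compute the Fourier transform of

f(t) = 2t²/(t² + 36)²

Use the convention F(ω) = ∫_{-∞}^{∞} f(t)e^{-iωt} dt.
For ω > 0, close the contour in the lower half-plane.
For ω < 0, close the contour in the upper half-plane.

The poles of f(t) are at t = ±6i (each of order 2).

Let g(z) = f(z)e^{-iωz}; for large |z| the factor e^{-iωz} decays in the lower half-plane when ω > 0 and in the upper half-plane when ω < 0.

Case ω > 0 (lower half-plane, clockwise contour ⇒ F(ω) = -2πi·ΣRes):
  Res_{z = - 6 i} g(z) = \frac{i \left(1 - 6 \omega\right) e^{- 6 \omega}}{12} (pole of order 2)
  F(ω) = -2πi·ΣRes = \frac{\pi \left(1 - 6 \omega\right) e^{- 6 \omega}}{6}

Case ω < 0 (upper half-plane, counterclockwise contour ⇒ F(ω) = +2πi·ΣRes):
  Res_{z = 6 i} g(z) = \frac{i \left(- 6 \omega - 1\right) e^{6 \omega}}{12} (pole of order 2)
  F(ω) = 2πi·ΣRes = \frac{\pi \left(6 \omega + 1\right) e^{6 \omega}}{6}

Both cases combine into a single formula in |ω|:

F(ω) = \frac{\pi \left(1 - 6 \left|{\omega}\right|\right) e^{- 6 \left|{\omega}\right|}}{6}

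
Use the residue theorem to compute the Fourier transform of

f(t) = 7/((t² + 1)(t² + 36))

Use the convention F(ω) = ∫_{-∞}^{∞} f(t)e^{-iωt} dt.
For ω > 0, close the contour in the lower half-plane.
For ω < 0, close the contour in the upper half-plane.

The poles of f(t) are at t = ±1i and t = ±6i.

Let g(z) = f(z)e^{-iωz}; for large |z| the factor e^{-iωz} decays in the lower half-plane when ω > 0 and in the upper half-plane when ω < 0.

Case ω > 0 (lower half-plane, clockwise contour ⇒ F(ω) = -2πi·ΣRes):
  Res_{z = - i} g(z) = \frac{i e^{- \omega}}{10}
  Res_{z = - 6 i} g(z) = - \frac{i e^{- 6 \omega}}{60}
  F(ω) = -2πi·ΣRes = \frac{\pi e^{- \omega}}{5} - \frac{\pi e^{- 6 \omega}}{30}

Case ω < 0 (upper half-plane, counterclockwise contour ⇒ F(ω) = +2πi·ΣRes):
  Res_{z = i} g(z) = - \frac{i e^{\omega}}{10}
  Res_{z = 6 i} g(z) = \frac{i e^{6 \omega}}{60}
  F(ω) = 2πi·ΣRes = \frac{\pi \left(6 - e^{5 \omega}\right) e^{\omega}}{30}

Both cases combine into a single formula in |ω|:

F(ω) = \frac{\pi e^{- \left|{\omega}\right|}}{5} - \frac{\pi e^{- 6 \left|{\omega}\right|}}{30}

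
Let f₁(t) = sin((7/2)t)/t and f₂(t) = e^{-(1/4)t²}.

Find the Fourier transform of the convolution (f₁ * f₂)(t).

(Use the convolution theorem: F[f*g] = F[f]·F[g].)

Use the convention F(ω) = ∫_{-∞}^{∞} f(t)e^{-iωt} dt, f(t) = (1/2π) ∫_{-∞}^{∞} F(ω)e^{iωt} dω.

F[f₁*f₂](ω) = \begin{cases} 2 \pi^{\frac{3}{2}} e^{- \omega^{2}} & \text{for}\: \omega > - \frac{7}{2} \wedge \omega < \frac{7}{2} \\0 & \text{otherwise} \end{cases}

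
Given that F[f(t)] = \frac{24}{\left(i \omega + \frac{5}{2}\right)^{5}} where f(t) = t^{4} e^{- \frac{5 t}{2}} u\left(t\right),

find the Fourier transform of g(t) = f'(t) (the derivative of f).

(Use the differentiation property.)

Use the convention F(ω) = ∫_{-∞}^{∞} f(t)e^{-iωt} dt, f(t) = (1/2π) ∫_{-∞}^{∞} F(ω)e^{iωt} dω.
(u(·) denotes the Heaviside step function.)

F[g](ω) = \frac{768 i \omega}{\left(2 i \omega + 5\right)^{5}}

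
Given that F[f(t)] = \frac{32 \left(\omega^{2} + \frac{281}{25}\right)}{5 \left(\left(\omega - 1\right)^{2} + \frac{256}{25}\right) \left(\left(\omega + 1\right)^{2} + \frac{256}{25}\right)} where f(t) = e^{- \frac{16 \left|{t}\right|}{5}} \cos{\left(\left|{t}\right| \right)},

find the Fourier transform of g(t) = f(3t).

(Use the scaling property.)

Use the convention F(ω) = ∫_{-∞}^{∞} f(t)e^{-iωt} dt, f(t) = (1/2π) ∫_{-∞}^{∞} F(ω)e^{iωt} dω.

F[g](ω) = \frac{480 \left(25 \omega^{2} + 2529\right)}{625 \omega^{4} + 103950 \omega^{2} + 6395841}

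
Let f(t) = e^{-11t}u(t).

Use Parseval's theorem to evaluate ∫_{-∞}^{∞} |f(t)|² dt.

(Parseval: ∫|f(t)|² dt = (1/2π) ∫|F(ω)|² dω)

∫|f(t)|² dt = \frac{1}{22}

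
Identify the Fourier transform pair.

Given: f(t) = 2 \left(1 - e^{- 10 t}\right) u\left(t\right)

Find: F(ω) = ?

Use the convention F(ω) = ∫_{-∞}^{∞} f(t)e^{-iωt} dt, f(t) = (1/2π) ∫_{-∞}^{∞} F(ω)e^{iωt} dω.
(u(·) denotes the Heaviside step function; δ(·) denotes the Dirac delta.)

F(ω) = 2 \pi \delta\left(\omega\right) - \frac{20 i}{\omega \left(i \omega + 10\right)}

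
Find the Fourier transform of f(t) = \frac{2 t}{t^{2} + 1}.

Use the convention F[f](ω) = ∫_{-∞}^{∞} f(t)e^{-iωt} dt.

F(ω) = - 2 i \pi e^{- \left|{\omega}\right|} \operatorname{sign}{\left(\omega \right)}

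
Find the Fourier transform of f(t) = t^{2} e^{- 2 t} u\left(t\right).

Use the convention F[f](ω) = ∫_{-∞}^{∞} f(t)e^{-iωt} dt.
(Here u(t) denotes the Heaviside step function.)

F(ω) = \frac{2}{\left(i \omega + 2\right)^{3}}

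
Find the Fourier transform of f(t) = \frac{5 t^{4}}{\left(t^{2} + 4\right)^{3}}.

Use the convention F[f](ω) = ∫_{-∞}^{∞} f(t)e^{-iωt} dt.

F(ω) = \frac{5 \pi \left(4 \omega^{2} - 10 \left|{\omega}\right| + 3\right) e^{- 2 \left|{\omega}\right|}}{16}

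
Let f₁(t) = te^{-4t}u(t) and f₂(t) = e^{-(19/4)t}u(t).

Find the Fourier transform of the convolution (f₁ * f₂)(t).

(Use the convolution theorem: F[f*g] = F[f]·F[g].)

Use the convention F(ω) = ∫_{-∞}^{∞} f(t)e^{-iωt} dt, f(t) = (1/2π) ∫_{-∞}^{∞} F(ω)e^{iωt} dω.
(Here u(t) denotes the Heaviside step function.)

F[f₁*f₂](ω) = \frac{4}{\left(i \omega + 4\right)^{2} \left(4 i \omega + 19\right)}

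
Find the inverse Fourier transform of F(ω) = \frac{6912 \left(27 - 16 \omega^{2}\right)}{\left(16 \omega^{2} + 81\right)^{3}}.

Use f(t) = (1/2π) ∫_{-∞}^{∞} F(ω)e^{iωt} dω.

f(t) = t^{2} e^{- \frac{9 \left|{t}\right|}{4}}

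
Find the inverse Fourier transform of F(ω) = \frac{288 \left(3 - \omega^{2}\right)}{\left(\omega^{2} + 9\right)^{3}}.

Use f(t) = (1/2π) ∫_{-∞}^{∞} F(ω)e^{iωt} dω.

f(t) = 8 t^{2} e^{- 3 \left|{t}\right|}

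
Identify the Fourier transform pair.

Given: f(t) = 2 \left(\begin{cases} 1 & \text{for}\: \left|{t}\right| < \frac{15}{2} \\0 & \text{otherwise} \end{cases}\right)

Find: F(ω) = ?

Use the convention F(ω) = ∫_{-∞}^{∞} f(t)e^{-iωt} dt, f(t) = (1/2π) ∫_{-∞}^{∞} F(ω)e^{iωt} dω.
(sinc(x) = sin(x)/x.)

F(ω) = 30 \operatorname{sinc}{\left(\frac{15 \omega}{2} \right)}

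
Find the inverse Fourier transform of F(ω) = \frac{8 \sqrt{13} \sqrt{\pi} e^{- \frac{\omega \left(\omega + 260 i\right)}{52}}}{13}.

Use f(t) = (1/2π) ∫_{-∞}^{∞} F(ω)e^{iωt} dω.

f(t) = 8 e^{- 13 \left(t - 5\right)^{2}}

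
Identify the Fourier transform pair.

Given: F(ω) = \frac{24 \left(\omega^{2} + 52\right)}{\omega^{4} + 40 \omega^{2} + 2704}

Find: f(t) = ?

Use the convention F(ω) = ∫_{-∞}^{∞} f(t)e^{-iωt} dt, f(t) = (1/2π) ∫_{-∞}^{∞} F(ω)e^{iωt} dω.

f(t) = 2 e^{- 6 \left|{t}\right|} \cos{\left(4 t \right)}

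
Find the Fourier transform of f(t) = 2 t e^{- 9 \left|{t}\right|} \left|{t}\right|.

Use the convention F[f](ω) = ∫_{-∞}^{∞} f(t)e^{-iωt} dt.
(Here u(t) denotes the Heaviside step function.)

F(ω) = \frac{8 i \omega \left(\omega^{2} - 243\right)}{\left(\omega^{2} + 81\right)^{3}}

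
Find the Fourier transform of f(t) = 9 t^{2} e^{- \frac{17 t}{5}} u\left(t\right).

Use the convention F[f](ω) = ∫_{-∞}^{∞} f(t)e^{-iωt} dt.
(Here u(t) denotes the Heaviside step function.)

F(ω) = \frac{2250}{\left(5 i \omega + 17\right)^{3}}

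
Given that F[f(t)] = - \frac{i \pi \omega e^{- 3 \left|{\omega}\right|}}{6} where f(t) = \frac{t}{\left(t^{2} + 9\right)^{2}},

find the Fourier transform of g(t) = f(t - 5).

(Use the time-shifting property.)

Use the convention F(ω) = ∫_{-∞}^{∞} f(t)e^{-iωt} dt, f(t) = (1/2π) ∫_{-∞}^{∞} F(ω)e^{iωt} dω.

F[g](ω) = - \frac{i \pi \omega e^{- 5 i \omega - 3 \left|{\omega}\right|}}{6}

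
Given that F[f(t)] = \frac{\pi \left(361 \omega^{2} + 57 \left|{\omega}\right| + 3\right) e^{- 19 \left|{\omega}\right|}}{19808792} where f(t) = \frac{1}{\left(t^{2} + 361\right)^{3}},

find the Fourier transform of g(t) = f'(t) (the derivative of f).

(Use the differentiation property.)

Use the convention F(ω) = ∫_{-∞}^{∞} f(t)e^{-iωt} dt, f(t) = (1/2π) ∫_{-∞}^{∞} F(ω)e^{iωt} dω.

F[g](ω) = \frac{i \pi \omega \left(361 \omega^{2} + 57 \left|{\omega}\right| + 3\right) e^{- 19 \left|{\omega}\right|}}{19808792}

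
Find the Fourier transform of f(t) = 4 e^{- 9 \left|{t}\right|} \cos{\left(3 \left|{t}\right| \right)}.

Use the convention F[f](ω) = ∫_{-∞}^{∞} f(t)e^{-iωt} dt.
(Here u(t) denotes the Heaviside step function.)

F(ω) = \frac{72 \left(\omega^{2} + 90\right)}{\omega^{4} + 144 \omega^{2} + 8100}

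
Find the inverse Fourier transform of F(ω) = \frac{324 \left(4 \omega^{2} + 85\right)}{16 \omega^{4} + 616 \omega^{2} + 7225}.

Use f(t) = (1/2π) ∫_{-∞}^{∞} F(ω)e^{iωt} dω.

f(t) = 9 e^{- \frac{9 \left|{t}\right|}{2}} \cos{\left(\left|{t}\right| \right)}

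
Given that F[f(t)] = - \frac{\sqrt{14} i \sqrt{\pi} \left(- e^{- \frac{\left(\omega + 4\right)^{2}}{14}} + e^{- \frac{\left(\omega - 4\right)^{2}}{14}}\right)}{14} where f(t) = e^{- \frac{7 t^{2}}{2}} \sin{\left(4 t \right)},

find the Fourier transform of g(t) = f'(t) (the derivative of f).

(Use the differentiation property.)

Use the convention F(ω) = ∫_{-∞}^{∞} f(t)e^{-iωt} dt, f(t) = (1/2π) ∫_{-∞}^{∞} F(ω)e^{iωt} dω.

F[g](ω) = \frac{\sqrt{14} \sqrt{\pi} \omega \left(e^{\frac{8 \omega}{7}} - 1\right) e^{- \frac{\omega^{2}}{14} - \frac{4 \omega}{7} - \frac{8}{7}}}{14}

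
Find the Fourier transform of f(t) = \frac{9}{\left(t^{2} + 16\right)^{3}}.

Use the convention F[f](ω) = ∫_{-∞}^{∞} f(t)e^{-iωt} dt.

F(ω) = \frac{9 \pi \left(16 \omega^{2} + 12 \left|{\omega}\right| + 3\right) e^{- 4 \left|{\omega}\right|}}{8192}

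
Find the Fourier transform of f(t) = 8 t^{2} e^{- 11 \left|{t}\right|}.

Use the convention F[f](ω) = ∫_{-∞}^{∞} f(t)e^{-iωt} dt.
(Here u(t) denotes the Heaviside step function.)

F(ω) = \frac{352 \left(121 - 3 \omega^{2}\right)}{\left(\omega^{2} + 121\right)^{3}}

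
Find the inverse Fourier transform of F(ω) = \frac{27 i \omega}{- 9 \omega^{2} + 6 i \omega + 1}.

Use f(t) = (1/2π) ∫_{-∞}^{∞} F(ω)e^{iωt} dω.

f(t) = 3 \left(1 - \frac{t}{3}\right) e^{- \frac{t}{3}} u\left(t\right)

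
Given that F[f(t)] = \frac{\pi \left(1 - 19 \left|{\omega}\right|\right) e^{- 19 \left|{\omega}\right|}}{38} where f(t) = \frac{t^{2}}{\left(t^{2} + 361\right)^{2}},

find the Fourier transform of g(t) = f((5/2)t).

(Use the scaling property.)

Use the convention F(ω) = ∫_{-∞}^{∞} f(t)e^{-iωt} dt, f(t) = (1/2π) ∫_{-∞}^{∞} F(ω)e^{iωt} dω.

F[g](ω) = \frac{\pi \left(5 - 38 \left|{\omega}\right|\right) e^{- \frac{38 \left|{\omega}\right|}{5}}}{475}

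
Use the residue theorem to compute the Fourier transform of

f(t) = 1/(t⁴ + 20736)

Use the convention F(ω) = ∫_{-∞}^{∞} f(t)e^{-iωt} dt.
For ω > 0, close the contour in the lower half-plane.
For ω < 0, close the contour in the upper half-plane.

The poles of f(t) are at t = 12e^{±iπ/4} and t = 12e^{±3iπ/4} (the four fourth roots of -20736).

Let g(z) = f(z)e^{-iωz}; for large |z| the factor e^{-iωz} decays in the lower half-plane when ω > 0 and in the upper half-plane when ω < 0.

Case ω > 0 (lower half-plane, clockwise contour ⇒ F(ω) = -2πi·ΣRes):
  Res_{z = - 6 \sqrt{2} - 6 \sqrt{2} i} g(z) = \frac{\sqrt{2} i \left(1 - i\right) e^{6 \sqrt{2} \omega \left(-1 + i\right)}}{13824}
  Res_{z = 6 \sqrt{2} - 6 \sqrt{2} i} g(z) = \frac{\sqrt{2} i \left(1 + i\right) e^{- 6 \sqrt{2} \omega \left(1 + i\right)}}{13824}
  F(ω) = -2πi·ΣRes = \frac{\sqrt{2} \pi \left(1 - i\right) \left(e^{12 \sqrt{2} i \omega} + i\right) e^{- 6 \sqrt{2} \omega \left(1 + i\right)}}{6912} = \frac{\pi e^{- 6 \sqrt{2} \omega} \sin{\left(6 \sqrt{2} \omega + \frac{\pi}{4} \right)}}{1728}

Case ω < 0 (upper half-plane, counterclockwise contour ⇒ F(ω) = +2πi·ΣRes):
  Res_{z = 6 \sqrt{2} + 6 \sqrt{2} i} g(z) = \frac{\sqrt{2} i \left(-1 + i\right) e^{6 \sqrt{2} \omega \left(1 - i\right)}}{13824}
  Res_{z = - 6 \sqrt{2} + 6 \sqrt{2} i} g(z) = \frac{\sqrt{2} \left(1 - i\right) e^{6 \sqrt{2} \omega \left(1 + i\right)}}{13824}
  F(ω) = 2πi·ΣRes = - \frac{\sqrt{2} i \pi \left(i \left(1 - i\right) e^{6 \sqrt{2} \omega \left(1 - i\right)} - \left(1 - i\right) e^{6 \sqrt{2} \omega \left(1 + i\right)}\right)}{6912} = \frac{\pi e^{6 \sqrt{2} \omega} \cos{\left(6 \sqrt{2} \omega + \frac{\pi}{4} \right)}}{1728}

Both cases combine into a single formula in |ω|:

F(ω) = \frac{\pi e^{- 6 \sqrt{2} \left|{\omega}\right|} \sin{\left(6 \sqrt{2} \left|{\omega}\right| + \frac{\pi}{4} \right)}}{1728}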